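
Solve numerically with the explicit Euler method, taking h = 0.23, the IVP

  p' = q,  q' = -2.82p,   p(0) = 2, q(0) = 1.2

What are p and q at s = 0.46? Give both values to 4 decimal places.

Euler on (p,q): p_{n+1} = p_n + h·p', q_{n+1} = q_n + h·q'.
0.000000: (2.000000, 1.200000); f=(1.200000, -5.640000) → (2.276000, -0.097200)
0.230000: (2.276000, -0.097200); f=(-0.097200, -6.418320) → (2.253644, -1.573414)
(p(0.46), q(0.46)) ≈ (2.2536, -1.5734)

2.2536, -1.5734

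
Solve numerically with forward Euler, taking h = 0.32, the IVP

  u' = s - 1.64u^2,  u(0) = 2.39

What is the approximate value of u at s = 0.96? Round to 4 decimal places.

Euler: u_{n+1} = u_n + h·f(s_n, u_n).
s=0.000000, u=2.390000: f=-9.367844 → u ← 2.390000 + 0.32·(-9.367844) = -0.607710
s=0.320000, u=-0.607710: f=-0.285671 → u ← -0.607710 + 0.32·(-0.285671) = -0.699125
s=0.640000, u=-0.699125: f=-0.161592 → u ← -0.699125 + 0.32·(-0.161592) = -0.750834
u(0.96) ≈ -0.7508

-0.7508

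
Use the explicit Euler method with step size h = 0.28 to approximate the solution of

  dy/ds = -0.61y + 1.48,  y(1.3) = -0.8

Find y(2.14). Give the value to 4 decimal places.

0.5868

Euler: y_{n+1} = y_n + h·f(s_n, y_n).
s=1.300000, y=-0.800000: f=1.968000 → y ← -0.800000 + 0.28·1.968000 = -0.248960
s=1.580000, y=-0.248960: f=1.631866 → y ← -0.248960 + 0.28·1.631866 = 0.207962
s=1.860000, y=0.207962: f=1.353143 → y ← 0.207962 + 0.28·1.353143 = 0.586842
y(2.14) ≈ 0.5868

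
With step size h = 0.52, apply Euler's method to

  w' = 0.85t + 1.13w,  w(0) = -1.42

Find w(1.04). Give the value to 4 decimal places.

Euler: w_{n+1} = w_n + h·f(t_n, w_n).
t=0.000000, w=-1.420000: f=-1.604600 → w ← -1.420000 + 0.52·(-1.604600) = -2.254392
t=0.520000, w=-2.254392: f=-2.105463 → w ← -2.254392 + 0.52·(-2.105463) = -3.349233
w(1.04) ≈ -3.3492

-3.3492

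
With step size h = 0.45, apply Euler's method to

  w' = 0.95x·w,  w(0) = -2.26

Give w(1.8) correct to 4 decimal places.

Euler: w_{n+1} = w_n + h·f(x_n, w_n).
x=0.000000, w=-2.260000: f=0.000000 → w ← -2.260000 + 0.45·0.000000 = -2.260000
x=0.450000, w=-2.260000: f=-0.966150 → w ← -2.260000 + 0.45·(-0.966150) = -2.694767
x=0.900000, w=-2.694767: f=-2.304026 → w ← -2.694767 + 0.45·(-2.304026) = -3.731579
x=1.350000, w=-3.731579: f=-4.785750 → w ← -3.731579 + 0.45·(-4.785750) = -5.885167
w(1.8) ≈ -5.8852

-5.8852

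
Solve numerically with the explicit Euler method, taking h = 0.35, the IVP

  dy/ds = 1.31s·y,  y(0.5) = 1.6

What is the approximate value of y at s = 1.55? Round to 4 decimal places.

Euler: y_{n+1} = y_n + h·f(s_n, y_n).
s=0.500000, y=1.600000: f=1.048000 → y ← 1.600000 + 0.35·1.048000 = 1.966800
s=0.850000, y=1.966800: f=2.190032 → y ← 1.966800 + 0.35·2.190032 = 2.733311
s=1.200000, y=2.733311: f=4.296765 → y ← 2.733311 + 0.35·4.296765 = 4.237179
y(1.55) ≈ 4.2372

4.2372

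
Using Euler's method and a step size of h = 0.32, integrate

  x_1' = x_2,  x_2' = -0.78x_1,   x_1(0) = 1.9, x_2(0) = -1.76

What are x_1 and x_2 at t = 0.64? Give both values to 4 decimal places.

0.6218, -2.5679

Euler on (x_1,x_2): x_1_{n+1} = x_1_n + h·x_1', x_2_{n+1} = x_2_n + h·x_2'.
0.000000: (1.900000, -1.760000); f=(-1.760000, -1.482000) → (1.336800, -2.234240)
0.320000: (1.336800, -2.234240); f=(-2.234240, -1.042704) → (0.621843, -2.567905)
(x_1(0.64), x_2(0.64)) ≈ (0.6218, -2.5679)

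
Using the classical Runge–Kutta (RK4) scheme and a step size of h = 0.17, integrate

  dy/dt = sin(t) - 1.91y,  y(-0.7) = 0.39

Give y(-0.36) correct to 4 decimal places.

RK4: k1 = f(t_n, y_n); k2 = f(t_n + h/2, y_n + (h/2)·k1); k3 = f(t_n + h/2, y_n + (h/2)·k2); k4 = f(t_n + h, y_n + h·k3); y_{n+1} = y_n + (h/6)·(k1 + 2k2 + 2k3 + k4).
t=-0.700000, y=0.390000:
  k1 = f(-0.700000, 0.390000) = -1.389118
  k2 = f(-0.615000, 0.271925) = -1.096335
  k3 = f(-0.615000, 0.296812) = -1.143868
  k4 = f(-0.530000, 0.195542) = -0.879019
  y ← 0.390000 + (0.17/6)·(k1 + 2k2 + 2k3 + k4) = 0.198791
t=-0.530000, y=0.198791:
  k1 = f(-0.530000, 0.198791) = -0.885225
  k2 = f(-0.445000, 0.123547) = -0.666433
  k3 = f(-0.445000, 0.142144) = -0.701954
  k4 = f(-0.360000, 0.079459) = -0.504041
  y ← 0.198791 + (0.17/6)·(k1 + 2k2 + 2k3 + k4) = 0.081887
y(-0.36) ≈ 0.0819

0.0819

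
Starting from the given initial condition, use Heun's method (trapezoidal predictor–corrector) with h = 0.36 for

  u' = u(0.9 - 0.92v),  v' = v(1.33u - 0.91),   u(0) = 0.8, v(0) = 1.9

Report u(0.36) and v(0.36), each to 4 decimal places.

Heun on (u,v): k1 = f(t_n, state_n); k2 = f(t_n + h, state_n + h·k1); state_{n+1} = state_n + (h/2)·(k1 + k2).
0.000000: (0.800000, 1.900000)
  k1 = (-0.678400, 0.292600)
  predictor → (0.555776, 2.005336)
  k2 = (-0.525158, -0.342547)
  → (0.583360, 1.891009)
(u(0.36), v(0.36)) ≈ (0.5834, 1.8910)

0.5834, 1.8910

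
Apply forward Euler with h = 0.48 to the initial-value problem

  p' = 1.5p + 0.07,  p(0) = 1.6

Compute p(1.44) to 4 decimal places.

8.3323

Euler: p_{n+1} = p_n + h·f(s_n, p_n).
s=0.000000, p=1.600000: f=2.470000 → p ← 1.600000 + 0.48·2.470000 = 2.785600
s=0.480000, p=2.785600: f=4.248400 → p ← 2.785600 + 0.48·4.248400 = 4.824832
s=0.960000, p=4.824832: f=7.307248 → p ← 4.824832 + 0.48·7.307248 = 8.332311
p(1.44) ≈ 8.3323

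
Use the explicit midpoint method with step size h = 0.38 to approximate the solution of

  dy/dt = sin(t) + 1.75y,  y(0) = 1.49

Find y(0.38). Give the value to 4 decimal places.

2.8821

Midpoint: k1 = f(t_n, y_n); k2 = f(t_n + h/2, y_n + (h/2)·k1); y_{n+1} = y_n + h·k2.
t=0.000000, y=1.490000:
  k1 = f(0.000000, 1.490000) = 2.607500
  k2 = f(0.190000, 1.985425) = 3.663353
  y ← 1.490000 + 0.38·3.663353 = 2.882074
y(0.38) ≈ 2.8821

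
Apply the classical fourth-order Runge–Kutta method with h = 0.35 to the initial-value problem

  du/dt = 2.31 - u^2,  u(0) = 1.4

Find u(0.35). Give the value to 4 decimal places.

RK4: k1 = f(t_n, u_n); k2 = f(t_n + h/2, u_n + (h/2)·k1); k3 = f(t_n + h/2, u_n + (h/2)·k2); k4 = f(t_n + h, u_n + h·k3); u_{n+1} = u_n + (h/6)·(k1 + 2k2 + 2k3 + k4).
t=0.000000, u=1.400000:
  k1 = f(0.000000, 1.400000) = 0.350000
  k2 = f(0.175000, 1.461250) = 0.174748
  k3 = f(0.175000, 1.430581) = 0.263438
  k4 = f(0.350000, 1.492203) = 0.083329
  u ← 1.400000 + (0.35/6)·(k1 + 2k2 + 2k3 + k4) = 1.476399
u(0.35) ≈ 1.4764

1.4764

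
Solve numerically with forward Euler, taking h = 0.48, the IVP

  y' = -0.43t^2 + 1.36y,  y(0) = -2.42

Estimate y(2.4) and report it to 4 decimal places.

-32.0507

Euler: y_{n+1} = y_n + h·f(t_n, y_n).
t=0.000000, y=-2.420000: f=-3.291200 → y ← -2.420000 + 0.48·(-3.291200) = -3.999776
t=0.480000, y=-3.999776: f=-5.538767 → y ← -3.999776 + 0.48·(-5.538767) = -6.658384
t=0.960000, y=-6.658384: f=-9.451691 → y ← -6.658384 + 0.48·(-9.451691) = -11.195196
t=1.440000, y=-11.195196: f=-16.117114 → y ← -11.195196 + 0.48·(-16.117114) = -18.931411
t=1.920000, y=-18.931411: f=-27.331871 → y ← -18.931411 + 0.48·(-27.331871) = -32.050709
y(2.4) ≈ -32.0507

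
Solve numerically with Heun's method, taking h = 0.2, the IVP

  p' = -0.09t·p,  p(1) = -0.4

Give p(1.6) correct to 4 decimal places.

Heun: k1 = f(t_n, p_n); k2 = f(t_n + h, p_n + h·k1); p_{n+1} = p_n + (h/2)·(k1 + k2).
t=1.000000, p=-0.400000:
  k1 = f(1.000000, -0.400000) = 0.036000
  k2 = f(1.200000, -0.392800) = 0.042422
  p ← -0.400000 + (0.2/2)·(0.036000 + 0.042422) = -0.392158
t=1.200000, p=-0.392158:
  k1 = f(1.200000, -0.392158) = 0.042353
  k2 = f(1.400000, -0.383687) = 0.048345
  p ← -0.392158 + (0.2/2)·(0.042353 + 0.048345) = -0.383088
t=1.400000, p=-0.383088:
  k1 = f(1.400000, -0.383088) = 0.048269
  k2 = f(1.600000, -0.373434) = 0.053775
  p ← -0.383088 + (0.2/2)·(0.048269 + 0.053775) = -0.372884
p(1.6) ≈ -0.3729

-0.3729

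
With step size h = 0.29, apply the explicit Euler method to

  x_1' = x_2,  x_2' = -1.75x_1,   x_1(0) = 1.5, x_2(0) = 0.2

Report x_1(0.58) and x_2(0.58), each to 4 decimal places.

Euler on (x_1,x_2): x_1_{n+1} = x_1_n + h·x_1', x_2_{n+1} = x_2_n + h·x_2'.
0.000000: (1.500000, 0.200000); f=(0.200000, -2.625000) → (1.558000, -0.561250)
0.290000: (1.558000, -0.561250); f=(-0.561250, -2.726500) → (1.395238, -1.351935)
(x_1(0.58), x_2(0.58)) ≈ (1.3952, -1.3519)

1.3952, -1.3519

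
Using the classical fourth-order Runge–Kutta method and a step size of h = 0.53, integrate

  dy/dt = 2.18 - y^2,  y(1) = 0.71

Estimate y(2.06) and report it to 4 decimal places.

RK4: k1 = f(t_n, y_n); k2 = f(t_n + h/2, y_n + (h/2)·k1); k3 = f(t_n + h/2, y_n + (h/2)·k2); k4 = f(t_n + h, y_n + h·k3); y_{n+1} = y_n + (h/6)·(k1 + 2k2 + 2k3 + k4).
t=1.000000, y=0.710000:
  k1 = f(1.000000, 0.710000) = 1.675900
  k2 = f(1.265000, 1.154114) = 0.848022
  k3 = f(1.265000, 0.934726) = 1.306288
  k4 = f(1.530000, 1.402332) = 0.213464
  y ← 0.710000 + (0.53/6)·(k1 + 2k2 + 2k3 + k4) = 1.257489
t=1.530000, y=1.257489:
  k1 = f(1.530000, 1.257489) = 0.598723
  k2 = f(1.795000, 1.416150) = 0.174519
  k3 = f(1.795000, 1.303736) = 0.480272
  k4 = f(2.060000, 1.512033) = -0.106243
  y ← 1.257489 + (0.53/6)·(k1 + 2k2 + 2k3 + k4) = 1.416671
y(2.06) ≈ 1.4167

1.4167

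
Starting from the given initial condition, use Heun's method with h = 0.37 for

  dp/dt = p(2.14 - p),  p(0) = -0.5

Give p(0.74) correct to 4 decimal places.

Heun: k1 = f(t_n, p_n); k2 = f(t_n + h, p_n + h·k1); p_{n+1} = p_n + (h/2)·(k1 + k2).
t=0.000000, p=-0.500000:
  k1 = f(0.000000, -0.500000) = -1.320000
  k2 = f(0.370000, -0.988400) = -3.092111
  p ← -0.500000 + (0.37/2)·(-1.320000 + (-3.092111)) = -1.316240
t=0.370000, p=-1.316240:
  k1 = f(0.370000, -1.316240) = -4.549244
  k2 = f(0.740000, -2.999461) = -15.415609
  p ← -1.316240 + (0.37/2)·(-4.549244 + (-15.415609)) = -5.009738
p(0.74) ≈ -5.0097

-5.0097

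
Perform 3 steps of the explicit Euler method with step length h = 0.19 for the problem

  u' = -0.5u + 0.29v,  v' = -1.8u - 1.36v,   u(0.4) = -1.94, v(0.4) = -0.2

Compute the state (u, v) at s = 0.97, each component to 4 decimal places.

-1.3670, 1.2685

Euler on (u,v): u_{n+1} = u_n + h·u', v_{n+1} = v_n + h·v'.
0.400000: (-1.940000, -0.200000); f=(0.912000, 3.764000) → (-1.766720, 0.515160)
0.590000: (-1.766720, 0.515160); f=(1.032756, 2.479478) → (-1.570496, 0.986261)
0.780000: (-1.570496, 0.986261); f=(1.071264, 1.485578) → (-1.366956, 1.268521)
(u(0.97), v(0.97)) ≈ (-1.3670, 1.2685)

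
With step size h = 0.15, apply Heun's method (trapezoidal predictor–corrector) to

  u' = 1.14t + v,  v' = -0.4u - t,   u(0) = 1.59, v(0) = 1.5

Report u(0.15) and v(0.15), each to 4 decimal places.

1.8207, 1.3866

Heun on (u,v): k1 = f(t_n, state_n); k2 = f(t_n + h, state_n + h·k1); state_{n+1} = state_n + (h/2)·(k1 + k2).
0.000000: (1.590000, 1.500000)
  k1 = (1.500000, -0.636000)
  predictor → (1.815000, 1.404600)
  k2 = (1.575600, -0.876000)
  → (1.820670, 1.386600)
(u(0.15), v(0.15)) ≈ (1.8207, 1.3866)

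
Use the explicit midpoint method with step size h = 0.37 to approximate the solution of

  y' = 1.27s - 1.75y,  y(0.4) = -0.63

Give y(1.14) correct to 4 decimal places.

0.2529

Midpoint: k1 = f(s_n, y_n); k2 = f(s_n + h/2, y_n + (h/2)·k1); y_{n+1} = y_n + h·k2.
s=0.400000, y=-0.630000:
  k1 = f(0.400000, -0.630000) = 1.610500
  k2 = f(0.585000, -0.332058) = 1.324051
  y ← -0.630000 + 0.37·1.324051 = -0.140101
s=0.770000, y=-0.140101:
  k1 = f(0.770000, -0.140101) = 1.223077
  k2 = f(0.955000, 0.086168) = 1.062056
  y ← -0.140101 + 0.37·1.062056 = 0.252859
y(1.14) ≈ 0.2529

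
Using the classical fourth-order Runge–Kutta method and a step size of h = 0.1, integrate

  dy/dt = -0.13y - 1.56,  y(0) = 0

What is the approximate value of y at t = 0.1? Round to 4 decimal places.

-0.1550

RK4: k1 = f(t_n, y_n); k2 = f(t_n + h/2, y_n + (h/2)·k1); k3 = f(t_n + h/2, y_n + (h/2)·k2); k4 = f(t_n + h, y_n + h·k3); y_{n+1} = y_n + (h/6)·(k1 + 2k2 + 2k3 + k4).
t=0.000000, y=0.000000:
  k1 = f(0.000000, 0.000000) = -1.560000
  k2 = f(0.050000, -0.078000) = -1.549860
  k3 = f(0.050000, -0.077493) = -1.549926
  k4 = f(0.100000, -0.154993) = -1.539851
  y ← 0.000000 + (0.1/6)·(k1 + 2k2 + 2k3 + k4) = -0.154990
y(0.1) ≈ -0.1550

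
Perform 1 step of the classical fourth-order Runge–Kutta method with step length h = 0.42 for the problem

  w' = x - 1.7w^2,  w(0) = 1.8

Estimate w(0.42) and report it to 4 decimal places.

RK4: k1 = f(x_n, w_n); k2 = f(x_n + h/2, w_n + (h/2)·k1); k3 = f(x_n + h/2, w_n + (h/2)·k2); k4 = f(x_n + h, w_n + h·k3); w_{n+1} = w_n + (h/6)·(k1 + 2k2 + 2k3 + k4).
x=0.000000, w=1.800000:
  k1 = f(0.000000, 1.800000) = -5.508000
  k2 = f(0.210000, 0.643320) = -0.493563
  k3 = f(0.210000, 1.696352) = -4.681936
  k4 = f(0.420000, -0.166413) = 0.372921
  w ← 1.800000 + (0.42/6)·(k1 + 2k2 + 2k3 + k4) = 0.715975
w(0.42) ≈ 0.7160

0.7160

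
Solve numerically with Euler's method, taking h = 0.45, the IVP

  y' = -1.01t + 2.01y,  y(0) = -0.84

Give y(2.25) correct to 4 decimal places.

Euler: y_{n+1} = y_n + h·f(t_n, y_n).
t=0.000000, y=-0.840000: f=-1.688400 → y ← -0.840000 + 0.45·(-1.688400) = -1.599780
t=0.450000, y=-1.599780: f=-3.670058 → y ← -1.599780 + 0.45·(-3.670058) = -3.251306
t=0.900000, y=-3.251306: f=-7.444125 → y ← -3.251306 + 0.45·(-7.444125) = -6.601162
t=1.350000, y=-6.601162: f=-14.631836 → y ← -6.601162 + 0.45·(-14.631836) = -13.185489
t=1.800000, y=-13.185489: f=-28.320832 → y ← -13.185489 + 0.45·(-28.320832) = -25.929863
y(2.25) ≈ -25.9299

-25.9299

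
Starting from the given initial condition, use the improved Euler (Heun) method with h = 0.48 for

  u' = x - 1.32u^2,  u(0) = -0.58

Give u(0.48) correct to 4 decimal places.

-0.7707

Heun: k1 = f(x_n, u_n); k2 = f(x_n + h, u_n + h·k1); u_{n+1} = u_n + (h/2)·(k1 + k2).
x=0.000000, u=-0.580000:
  k1 = f(0.000000, -0.580000) = -0.444048
  k2 = f(0.480000, -0.793143) = -0.350380
  u ← -0.580000 + (0.48/2)·(-0.444048 + (-0.350380)) = -0.770663
u(0.48) ≈ -0.7707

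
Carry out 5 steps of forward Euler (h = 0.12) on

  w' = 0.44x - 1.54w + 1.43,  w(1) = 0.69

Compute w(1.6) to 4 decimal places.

1.0782

Euler: w_{n+1} = w_n + h·f(x_n, w_n).
x=1.000000, w=0.690000: f=0.807400 → w ← 0.690000 + 0.12·0.807400 = 0.786888
x=1.120000, w=0.786888: f=0.710992 → w ← 0.786888 + 0.12·0.710992 = 0.872207
x=1.240000, w=0.872207: f=0.632401 → w ← 0.872207 + 0.12·0.632401 = 0.948095
x=1.360000, w=0.948095: f=0.568333 → w ← 0.948095 + 0.12·0.568333 = 1.016295
x=1.480000, w=1.016295: f=0.516105 → w ← 1.016295 + 0.12·0.516105 = 1.078228
w(1.6) ≈ 1.0782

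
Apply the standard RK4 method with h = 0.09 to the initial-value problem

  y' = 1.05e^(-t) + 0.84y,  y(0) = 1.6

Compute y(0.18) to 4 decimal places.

RK4: k1 = f(t_n, y_n); k2 = f(t_n + h/2, y_n + (h/2)·k1); k3 = f(t_n + h/2, y_n + (h/2)·k2); k4 = f(t_n + h, y_n + h·k3); y_{n+1} = y_n + (h/6)·(k1 + 2k2 + 2k3 + k4).
t=0.000000, y=1.600000:
  k1 = f(0.000000, 1.600000) = 2.394000
  k2 = f(0.045000, 1.707730) = 2.438291
  k3 = f(0.045000, 1.709723) = 2.439965
  k4 = f(0.090000, 1.819597) = 2.488089
  y ← 1.600000 + (0.09/6)·(k1 + 2k2 + 2k3 + k4) = 1.819579
t=0.090000, y=1.819579:
  k1 = f(0.090000, 1.819579) = 2.488074
  k2 = f(0.135000, 1.931542) = 2.539897
  k3 = f(0.135000, 1.933874) = 2.541856
  k4 = f(0.180000, 2.048346) = 2.597644
  y ← 1.819579 + (0.09/6)·(k1 + 2k2 + 2k3 + k4) = 2.048317
y(0.18) ≈ 2.0483

2.0483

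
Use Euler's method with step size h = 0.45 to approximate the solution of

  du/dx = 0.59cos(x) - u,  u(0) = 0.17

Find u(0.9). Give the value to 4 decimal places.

Euler: u_{n+1} = u_n + h·f(x_n, u_n).
x=0.000000, u=0.170000: f=0.420000 → u ← 0.170000 + 0.45·0.420000 = 0.359000
x=0.450000, u=0.359000: f=0.172264 → u ← 0.359000 + 0.45·0.172264 = 0.436519
u(0.9) ≈ 0.4365

0.4365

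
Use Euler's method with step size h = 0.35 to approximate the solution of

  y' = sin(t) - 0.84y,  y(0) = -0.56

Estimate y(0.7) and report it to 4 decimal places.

Euler: y_{n+1} = y_n + h·f(t_n, y_n).
t=0.000000, y=-0.560000: f=0.470400 → y ← -0.560000 + 0.35·0.470400 = -0.395360
t=0.350000, y=-0.395360: f=0.675000 → y ← -0.395360 + 0.35·0.675000 = -0.159110
y(0.7) ≈ -0.1591

-0.1591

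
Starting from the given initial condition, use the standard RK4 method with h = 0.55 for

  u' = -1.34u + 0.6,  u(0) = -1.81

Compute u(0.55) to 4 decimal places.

-0.6363

RK4: k1 = f(t_n, u_n); k2 = f(t_n + h/2, u_n + (h/2)·k1); k3 = f(t_n + h/2, u_n + (h/2)·k2); k4 = f(t_n + h, u_n + h·k3); u_{n+1} = u_n + (h/6)·(k1 + 2k2 + 2k3 + k4).
t=0.000000, u=-1.810000:
  k1 = f(0.000000, -1.810000) = 3.025400
  k2 = f(0.275000, -0.978015) = 1.910540
  k3 = f(0.275000, -1.284601) = 2.321366
  k4 = f(0.550000, -0.533249) = 1.314553
  u ← -1.810000 + (0.55/6)·(k1 + 2k2 + 2k3 + k4) = -0.636322
u(0.55) ≈ -0.6363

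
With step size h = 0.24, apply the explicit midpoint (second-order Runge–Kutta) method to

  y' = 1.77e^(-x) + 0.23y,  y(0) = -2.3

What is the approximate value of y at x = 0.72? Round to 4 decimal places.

-1.7169

Midpoint: k1 = f(x_n, y_n); k2 = f(x_n + h/2, y_n + (h/2)·k1); y_{n+1} = y_n + h·k2.
x=0.000000, y=-2.300000:
  k1 = f(0.000000, -2.300000) = 1.241000
  k2 = f(0.120000, -2.151080) = 1.075101
  y ← -2.300000 + 0.24·1.075101 = -2.041976
x=0.240000, y=-2.041976:
  k1 = f(0.240000, -2.041976) = 0.922677
  k2 = f(0.360000, -1.931255) = 0.790699
  y ← -2.041976 + 0.24·0.790699 = -1.852208
x=0.480000, y=-1.852208:
  k1 = f(0.480000, -1.852208) = 0.669239
  k2 = f(0.600000, -1.771900) = 0.563860
  y ← -1.852208 + 0.24·0.563860 = -1.716882
y(0.72) ≈ -1.7169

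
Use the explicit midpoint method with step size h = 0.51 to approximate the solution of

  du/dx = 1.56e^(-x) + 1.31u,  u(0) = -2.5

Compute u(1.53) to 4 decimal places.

Midpoint: k1 = f(x_n, u_n); k2 = f(x_n + h/2, u_n + (h/2)·k1); u_{n+1} = u_n + h·k2.
x=0.000000, u=-2.500000:
  k1 = f(0.000000, -2.500000) = -1.715000
  k2 = f(0.255000, -2.937325) = -2.639026
  u ← -2.500000 + 0.51·(-2.639026) = -3.845903
x=0.510000, u=-3.845903:
  k1 = f(0.510000, -3.845903) = -4.101360
  k2 = f(0.765000, -4.891750) = -5.682272
  u ← -3.845903 + 0.51·(-5.682272) = -6.743862
x=1.020000, u=-6.743862:
  k1 = f(1.020000, -6.743862) = -8.271931
  k2 = f(1.275000, -8.853204) = -11.161785
  u ← -6.743862 + 0.51·(-11.161785) = -12.436372
u(1.53) ≈ -12.4364

-12.4364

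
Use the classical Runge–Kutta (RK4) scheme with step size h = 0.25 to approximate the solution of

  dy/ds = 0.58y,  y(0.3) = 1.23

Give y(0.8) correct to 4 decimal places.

1.6438

RK4: k1 = f(s_n, y_n); k2 = f(s_n + h/2, y_n + (h/2)·k1); k3 = f(s_n + h/2, y_n + (h/2)·k2); k4 = f(s_n + h, y_n + h·k3); y_{n+1} = y_n + (h/6)·(k1 + 2k2 + 2k3 + k4).
s=0.300000, y=1.230000:
  k1 = f(0.300000, 1.230000) = 0.713400
  k2 = f(0.425000, 1.319175) = 0.765121
  k3 = f(0.425000, 1.325640) = 0.768871
  k4 = f(0.550000, 1.422218) = 0.824886
  y ← 1.230000 + (0.25/6)·(k1 + 2k2 + 2k3 + k4) = 1.421928
s=0.550000, y=1.421928:
  k1 = f(0.550000, 1.421928) = 0.824718
  k2 = f(0.675000, 1.525018) = 0.884510
  k3 = f(0.675000, 1.532492) = 0.888845
  k4 = f(0.800000, 1.644139) = 0.953601
  y ← 1.421928 + (0.25/6)·(k1 + 2k2 + 2k3 + k4) = 1.643804
y(0.8) ≈ 1.6438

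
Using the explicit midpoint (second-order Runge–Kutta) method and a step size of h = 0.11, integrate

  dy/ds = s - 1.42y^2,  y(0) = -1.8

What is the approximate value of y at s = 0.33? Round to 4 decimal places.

-7.4150

Midpoint: k1 = f(s_n, y_n); k2 = f(s_n + h/2, y_n + (h/2)·k1); y_{n+1} = y_n + h·k2.
s=0.000000, y=-1.800000:
  k1 = f(0.000000, -1.800000) = -4.600800
  k2 = f(0.055000, -2.053044) = -5.930285
  y ← -1.800000 + 0.11·(-5.930285) = -2.452331
s=0.110000, y=-2.452331:
  k1 = f(0.110000, -2.452331) = -8.429780
  k2 = f(0.165000, -2.915969) = -11.909085
  y ← -2.452331 + 0.11·(-11.909085) = -3.762331
s=0.220000, y=-3.762331:
  k1 = f(0.220000, -3.762331) = -19.880288
  k2 = f(0.275000, -4.855747) = -33.206150
  y ← -3.762331 + 0.11·(-33.206150) = -7.415007
y(0.33) ≈ -7.4150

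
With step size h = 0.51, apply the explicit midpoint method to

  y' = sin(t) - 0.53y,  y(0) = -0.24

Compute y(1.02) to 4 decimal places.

Midpoint: k1 = f(t_n, y_n); k2 = f(t_n + h/2, y_n + (h/2)·k1); y_{n+1} = y_n + h·k2.
t=0.000000, y=-0.240000:
  k1 = f(0.000000, -0.240000) = 0.127200
  k2 = f(0.255000, -0.207564) = 0.362254
  y ← -0.240000 + 0.51·0.362254 = -0.055250
t=0.510000, y=-0.055250:
  k1 = f(0.510000, -0.055250) = 0.517460
  k2 = f(0.765000, 0.076702) = 0.651885
  y ← -0.055250 + 0.51·0.651885 = 0.277211
y(1.02) ≈ 0.2772

0.2772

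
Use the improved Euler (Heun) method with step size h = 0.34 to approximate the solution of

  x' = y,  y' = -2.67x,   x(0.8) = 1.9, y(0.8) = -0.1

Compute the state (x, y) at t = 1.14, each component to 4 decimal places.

1.5728, -1.8094

Heun on (x,y): k1 = f(t_n, state_n); k2 = f(t_n + h, state_n + h·k1); state_{n+1} = state_n + (h/2)·(k1 + k2).
0.800000: (1.900000, -0.100000)
  k1 = (-0.100000, -5.073000)
  predictor → (1.866000, -1.824820)
  k2 = (-1.824820, -4.982220)
  → (1.572781, -1.809387)
(x(1.14), y(1.14)) ≈ (1.5728, -1.8094)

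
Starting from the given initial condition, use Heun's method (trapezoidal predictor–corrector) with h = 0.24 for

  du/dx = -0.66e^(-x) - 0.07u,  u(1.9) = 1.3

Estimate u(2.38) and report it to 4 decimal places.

Heun: k1 = f(x_n, u_n); k2 = f(x_n + h, u_n + h·k1); u_{n+1} = u_n + (h/2)·(k1 + k2).
x=1.900000, u=1.300000:
  k1 = f(1.900000, 1.300000) = -0.189715
  k2 = f(2.140000, 1.254468) = -0.165465
  u ← 1.300000 + (0.24/2)·(-0.189715 + (-0.165465)) = 1.257378
x=2.140000, u=1.257378:
  k1 = f(2.140000, 1.257378) = -0.165669
  k2 = f(2.380000, 1.217618) = -0.146317
  u ← 1.257378 + (0.24/2)·(-0.165669 + (-0.146317)) = 1.219940
u(2.38) ≈ 1.2199

1.2199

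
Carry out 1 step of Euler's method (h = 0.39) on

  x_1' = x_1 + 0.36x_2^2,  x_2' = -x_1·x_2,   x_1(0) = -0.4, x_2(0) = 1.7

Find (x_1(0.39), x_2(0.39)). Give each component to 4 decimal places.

Euler on (x_1,x_2): x_1_{n+1} = x_1_n + h·x_1', x_2_{n+1} = x_2_n + h·x_2'.
0.000000: (-0.400000, 1.700000); f=(0.640400, 0.680000) → (-0.150244, 1.965200)
(x_1(0.39), x_2(0.39)) ≈ (-0.1502, 1.9652)

-0.1502, 1.9652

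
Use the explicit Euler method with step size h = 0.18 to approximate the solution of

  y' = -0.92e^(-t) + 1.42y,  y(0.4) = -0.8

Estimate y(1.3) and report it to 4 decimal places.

-3.2134

Euler: y_{n+1} = y_n + h·f(t_n, y_n).
t=0.400000, y=-0.800000: f=-1.752694 → y ← -0.800000 + 0.18·(-1.752694) = -1.115485
t=0.580000, y=-1.115485: f=-2.099095 → y ← -1.115485 + 0.18·(-2.099095) = -1.493322
t=0.760000, y=-1.493322: f=-2.550771 → y ← -1.493322 + 0.18·(-2.550771) = -1.952461
t=0.940000, y=-1.952461: f=-3.131872 → y ← -1.952461 + 0.18·(-3.131872) = -2.516198
t=1.120000, y=-2.516198: f=-3.873178 → y ← -2.516198 + 0.18·(-3.873178) = -3.213370
y(1.3) ≈ -3.2134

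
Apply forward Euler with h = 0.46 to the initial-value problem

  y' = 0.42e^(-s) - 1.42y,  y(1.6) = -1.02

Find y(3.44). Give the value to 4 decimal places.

0.0050

Euler: y_{n+1} = y_n + h·f(s_n, y_n).
s=1.600000, y=-1.020000: f=1.533197 → y ← -1.020000 + 0.46·1.533197 = -0.314730
s=2.060000, y=-0.314730: f=0.500447 → y ← -0.314730 + 0.46·0.500447 = -0.084524
s=2.520000, y=-0.084524: f=0.153817 → y ← -0.084524 + 0.46·0.153817 = -0.013768
s=2.980000, y=-0.013768: f=0.040884 → y ← -0.013768 + 0.46·0.040884 = 0.005038
y(3.44) ≈ 0.0050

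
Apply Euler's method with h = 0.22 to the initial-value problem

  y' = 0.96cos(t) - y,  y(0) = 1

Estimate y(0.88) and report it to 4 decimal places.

Euler: y_{n+1} = y_n + h·f(t_n, y_n).
t=0.000000, y=1.000000: f=-0.040000 → y ← 1.000000 + 0.22·(-0.040000) = 0.991200
t=0.220000, y=0.991200: f=-0.054338 → y ← 0.991200 + 0.22·(-0.054338) = 0.979246
t=0.440000, y=0.979246: f=-0.110684 → y ← 0.979246 + 0.22·(-0.110684) = 0.954895
t=0.660000, y=0.954895: f=-0.196503 → y ← 0.954895 + 0.22·(-0.196503) = 0.911665
y(0.88) ≈ 0.9117

0.9117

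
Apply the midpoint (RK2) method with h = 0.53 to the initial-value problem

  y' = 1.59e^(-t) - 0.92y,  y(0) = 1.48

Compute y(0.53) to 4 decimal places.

1.3754

Midpoint: k1 = f(t_n, y_n); k2 = f(t_n + h/2, y_n + (h/2)·k1); y_{n+1} = y_n + h·k2.
t=0.000000, y=1.480000:
  k1 = f(0.000000, 1.480000) = 0.228400
  k2 = f(0.265000, 1.540526) = -0.197426
  y ← 1.480000 + 0.53·(-0.197426) = 1.375364
y(0.53) ≈ 1.3754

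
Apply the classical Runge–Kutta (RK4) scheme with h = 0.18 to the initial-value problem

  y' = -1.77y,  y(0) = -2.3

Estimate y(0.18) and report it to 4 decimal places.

RK4: k1 = f(t_n, y_n); k2 = f(t_n + h/2, y_n + (h/2)·k1); k3 = f(t_n + h/2, y_n + (h/2)·k2); k4 = f(t_n + h, y_n + h·k3); y_{n+1} = y_n + (h/6)·(k1 + 2k2 + 2k3 + k4).
t=0.000000, y=-2.300000:
  k1 = f(0.000000, -2.300000) = 4.071000
  k2 = f(0.090000, -1.933610) = 3.422490
  k3 = f(0.090000, -1.991976) = 3.525797
  k4 = f(0.180000, -1.665356) = 2.947681
  y ← -2.300000 + (0.18/6)·(k1 + 2k2 + 2k3 + k4) = -1.672542
y(0.18) ≈ -1.6725

-1.6725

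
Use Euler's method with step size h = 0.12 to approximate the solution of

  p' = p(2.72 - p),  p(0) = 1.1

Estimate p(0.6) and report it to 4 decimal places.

2.1363

Euler: p_{n+1} = p_n + h·f(x_n, p_n).
x=0.000000, p=1.100000: f=1.782000 → p ← 1.100000 + 0.12·1.782000 = 1.313840
x=0.120000, p=1.313840: f=1.847469 → p ← 1.313840 + 0.12·1.847469 = 1.535536
x=0.240000, p=1.535536: f=1.818787 → p ← 1.535536 + 0.12·1.818787 = 1.753791
x=0.360000, p=1.753791: f=1.694529 → p ← 1.753791 + 0.12·1.694529 = 1.957134
x=0.480000, p=1.957134: f=1.493031 → p ← 1.957134 + 0.12·1.493031 = 2.136298
p(0.6) ≈ 2.1363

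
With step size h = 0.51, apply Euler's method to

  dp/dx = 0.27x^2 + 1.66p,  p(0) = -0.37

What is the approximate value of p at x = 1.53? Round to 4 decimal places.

-2.1204

Euler: p_{n+1} = p_n + h·f(x_n, p_n).
x=0.000000, p=-0.370000: f=-0.614200 → p ← -0.370000 + 0.51·(-0.614200) = -0.683242
x=0.510000, p=-0.683242: f=-1.063955 → p ← -0.683242 + 0.51·(-1.063955) = -1.225859
x=1.020000, p=-1.225859: f=-1.754018 → p ← -1.225859 + 0.51·(-1.754018) = -2.120408
p(1.53) ≈ -2.1204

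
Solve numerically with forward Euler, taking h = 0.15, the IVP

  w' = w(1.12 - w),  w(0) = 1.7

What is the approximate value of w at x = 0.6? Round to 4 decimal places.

1.3257

Euler: w_{n+1} = w_n + h·f(x_n, w_n).
x=0.000000, w=1.700000: f=-0.986000 → w ← 1.700000 + 0.15·(-0.986000) = 1.552100
x=0.150000, w=1.552100: f=-0.670662 → w ← 1.552100 + 0.15·(-0.670662) = 1.451501
x=0.300000, w=1.451501: f=-0.481173 → w ← 1.451501 + 0.15·(-0.481173) = 1.379325
x=0.450000, w=1.379325: f=-0.357693 → w ← 1.379325 + 0.15·(-0.357693) = 1.325671
w(0.6) ≈ 1.3257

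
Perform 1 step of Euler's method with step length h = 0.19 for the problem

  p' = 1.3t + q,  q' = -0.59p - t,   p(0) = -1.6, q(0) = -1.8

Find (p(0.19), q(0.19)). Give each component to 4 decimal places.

Euler on (p,q): p_{n+1} = p_n + h·p', q_{n+1} = q_n + h·q'.
0.000000: (-1.600000, -1.800000); f=(-1.800000, 0.944000) → (-1.942000, -1.620640)
(p(0.19), q(0.19)) ≈ (-1.9420, -1.6206)

-1.9420, -1.6206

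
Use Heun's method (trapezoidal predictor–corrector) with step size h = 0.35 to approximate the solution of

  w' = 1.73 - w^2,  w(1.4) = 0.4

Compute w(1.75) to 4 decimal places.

Heun: k1 = f(x_n, w_n); k2 = f(x_n + h, w_n + h·k1); w_{n+1} = w_n + (h/2)·(k1 + k2).
x=1.400000, w=0.400000:
  k1 = f(1.400000, 0.400000) = 1.570000
  k2 = f(1.750000, 0.949500) = 0.828450
  w ← 0.400000 + (0.35/2)·(1.570000 + 0.828450) = 0.819729
w(1.75) ≈ 0.8197

0.8197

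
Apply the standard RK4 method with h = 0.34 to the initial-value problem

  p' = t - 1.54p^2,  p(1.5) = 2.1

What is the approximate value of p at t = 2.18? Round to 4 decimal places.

1.2002

RK4: k1 = f(t_n, p_n); k2 = f(t_n + h/2, p_n + (h/2)·k1); k3 = f(t_n + h/2, p_n + (h/2)·k2); k4 = f(t_n + h, p_n + h·k3); p_{n+1} = p_n + (h/6)·(k1 + 2k2 + 2k3 + k4).
t=1.500000, p=2.100000:
  k1 = f(1.500000, 2.100000) = -5.291400
  k2 = f(1.670000, 1.200462) = -0.549308
  k3 = f(1.670000, 2.006618) = -4.530832
  k4 = f(1.840000, 0.559517) = 1.357889
  p ← 2.100000 + (0.34/6)·(k1 + 2k2 + 2k3 + k4) = 1.301352
t=1.840000, p=1.301352:
  k1 = f(1.840000, 1.301352) = -0.768015
  k2 = f(2.010000, 1.170789) = -0.100951
  k3 = f(2.010000, 1.284190) = -0.529682
  k4 = f(2.180000, 1.121260) = 0.243876
  p ← 1.301352 + (0.34/6)·(k1 + 2k2 + 2k3 + k4) = 1.200179
p(2.18) ≈ 1.2002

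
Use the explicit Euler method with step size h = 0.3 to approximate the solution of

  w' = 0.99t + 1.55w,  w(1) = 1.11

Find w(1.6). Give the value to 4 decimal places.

3.2035

Euler: w_{n+1} = w_n + h·f(t_n, w_n).
t=1.000000, w=1.110000: f=2.710500 → w ← 1.110000 + 0.3·2.710500 = 1.923150
t=1.300000, w=1.923150: f=4.267883 → w ← 1.923150 + 0.3·4.267883 = 3.203515
w(1.6) ≈ 3.2035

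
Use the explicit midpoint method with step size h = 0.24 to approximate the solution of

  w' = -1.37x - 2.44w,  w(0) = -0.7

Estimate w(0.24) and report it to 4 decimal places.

-0.4496

Midpoint: k1 = f(x_n, w_n); k2 = f(x_n + h/2, w_n + (h/2)·k1); w_{n+1} = w_n + h·k2.
x=0.000000, w=-0.700000:
  k1 = f(0.000000, -0.700000) = 1.708000
  k2 = f(0.120000, -0.495040) = 1.043498
  w ← -0.700000 + 0.24·1.043498 = -0.449561
w(0.24) ≈ -0.4496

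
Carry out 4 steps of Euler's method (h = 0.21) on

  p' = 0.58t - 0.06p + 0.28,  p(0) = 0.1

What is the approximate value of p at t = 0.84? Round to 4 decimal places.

Euler: p_{n+1} = p_n + h·f(t_n, p_n).
t=0.000000, p=0.100000: f=0.274000 → p ← 0.100000 + 0.21·0.274000 = 0.157540
t=0.210000, p=0.157540: f=0.392348 → p ← 0.157540 + 0.21·0.392348 = 0.239933
t=0.420000, p=0.239933: f=0.509204 → p ← 0.239933 + 0.21·0.509204 = 0.346866
t=0.630000, p=0.346866: f=0.624588 → p ← 0.346866 + 0.21·0.624588 = 0.478029
p(0.84) ≈ 0.4780

0.4780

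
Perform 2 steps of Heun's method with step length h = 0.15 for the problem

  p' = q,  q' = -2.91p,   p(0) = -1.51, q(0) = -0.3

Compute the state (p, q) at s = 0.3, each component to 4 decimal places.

-1.4009, 1.0140

Heun on (p,q): k1 = f(s_n, state_n); k2 = f(s_n + h, state_n + h·k1); state_{n+1} = state_n + (h/2)·(k1 + k2).
0.000000: (-1.510000, -0.300000)
  k1 = (-0.300000, 4.394100)
  predictor → (-1.555000, 0.359115)
  k2 = (0.359115, 4.525050)
  → (-1.505566, 0.368936)
0.150000: (-1.505566, 0.368936)
  k1 = (0.368936, 4.381198)
  predictor → (-1.450226, 1.026116)
  k2 = (1.026116, 4.220157)
  → (-1.400937, 1.014038)
(p(0.3), q(0.3)) ≈ (-1.4009, 1.0140)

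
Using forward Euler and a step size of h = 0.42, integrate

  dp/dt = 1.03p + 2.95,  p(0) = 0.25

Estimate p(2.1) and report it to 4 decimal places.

Euler: p_{n+1} = p_n + h·f(t_n, p_n).
t=0.000000, p=0.250000: f=3.207500 → p ← 0.250000 + 0.42·3.207500 = 1.597150
t=0.420000, p=1.597150: f=4.595065 → p ← 1.597150 + 0.42·4.595065 = 3.527077
t=0.840000, p=3.527077: f=6.582889 → p ← 3.527077 + 0.42·6.582889 = 6.291891
t=1.260000, p=6.291891: f=9.430647 → p ← 6.291891 + 0.42·9.430647 = 10.252763
t=1.680000, p=10.252763: f=13.510345 → p ← 10.252763 + 0.42·13.510345 = 15.927108
p(2.1) ≈ 15.9271

15.9271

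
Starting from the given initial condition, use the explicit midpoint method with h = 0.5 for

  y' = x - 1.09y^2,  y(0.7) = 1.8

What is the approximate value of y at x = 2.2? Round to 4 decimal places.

1.5812

Midpoint: k1 = f(x_n, y_n); k2 = f(x_n + h/2, y_n + (h/2)·k1); y_{n+1} = y_n + h·k2.
x=0.700000, y=1.800000:
  k1 = f(0.700000, 1.800000) = -2.831600
  k2 = f(0.950000, 1.092100) = -0.350024
  y ← 1.800000 + 0.5·(-0.350024) = 1.624988
x=1.200000, y=1.624988:
  k1 = f(1.200000, 1.624988) = -1.678239
  k2 = f(1.450000, 1.205428) = -0.133833
  y ← 1.624988 + 0.5·(-0.133833) = 1.558072
x=1.700000, y=1.558072:
  k1 = f(1.700000, 1.558072) = -0.946071
  k2 = f(1.950000, 1.321554) = 0.046309
  y ← 1.558072 + 0.5·0.046309 = 1.581226
y(2.2) ≈ 1.5812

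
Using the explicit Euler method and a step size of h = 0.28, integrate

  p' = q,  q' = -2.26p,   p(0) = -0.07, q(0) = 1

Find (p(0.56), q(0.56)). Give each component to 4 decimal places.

0.5024, 0.9114

Euler on (p,q): p_{n+1} = p_n + h·p', q_{n+1} = q_n + h·q'.
0.000000: (-0.070000, 1.000000); f=(1.000000, 0.158200) → (0.210000, 1.044296)
0.280000: (0.210000, 1.044296); f=(1.044296, -0.474600) → (0.502403, 0.911408)
(p(0.56), q(0.56)) ≈ (0.5024, 0.9114)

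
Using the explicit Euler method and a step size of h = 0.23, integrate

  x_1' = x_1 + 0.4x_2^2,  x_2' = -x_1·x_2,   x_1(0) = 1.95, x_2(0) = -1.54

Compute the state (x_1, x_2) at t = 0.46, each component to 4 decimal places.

3.2849, -0.3382

Euler on (x_1,x_2): x_1_{n+1} = x_1_n + h·x_1', x_2_{n+1} = x_2_n + h·x_2'.
0.000000: (1.950000, -1.540000); f=(2.898640, 3.003000) → (2.616687, -0.849310)
0.230000: (2.616687, -0.849310); f=(2.905218, 2.222379) → (3.284887, -0.338163)
(x_1(0.46), x_2(0.46)) ≈ (3.2849, -0.3382)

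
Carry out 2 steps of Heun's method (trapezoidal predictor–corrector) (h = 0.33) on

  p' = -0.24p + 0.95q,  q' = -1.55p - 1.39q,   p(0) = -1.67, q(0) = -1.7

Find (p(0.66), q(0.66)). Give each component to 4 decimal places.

-1.5952, 0.4810

Heun on (p,q): k1 = f(t_n, state_n); k2 = f(t_n + h, state_n + h·k1); state_{n+1} = state_n + (h/2)·(k1 + k2).
0.000000: (-1.670000, -1.700000)
  k1 = (-1.214200, 4.951500)
  predictor → (-2.070686, -0.066005)
  k2 = (0.434260, 3.301310)
  → (-1.798690, -0.338286)
0.330000: (-1.798690, -0.338286)
  k1 = (0.110314, 3.258188)
  predictor → (-1.762287, 0.736916)
  k2 = (1.123019, 1.707232)
  → (-1.595190, 0.481008)
(p(0.66), q(0.66)) ≈ (-1.5952, 0.4810)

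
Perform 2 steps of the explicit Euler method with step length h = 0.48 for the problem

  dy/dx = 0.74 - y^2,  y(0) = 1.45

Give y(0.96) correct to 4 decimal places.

Euler: y_{n+1} = y_n + h·f(x_n, y_n).
x=0.000000, y=1.450000: f=-1.362500 → y ← 1.450000 + 0.48·(-1.362500) = 0.796000
x=0.480000, y=0.796000: f=0.106384 → y ← 0.796000 + 0.48·0.106384 = 0.847064
y(0.96) ≈ 0.8471

0.8471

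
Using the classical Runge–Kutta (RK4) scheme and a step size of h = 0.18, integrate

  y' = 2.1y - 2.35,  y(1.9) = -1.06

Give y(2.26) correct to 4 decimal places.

RK4: k1 = f(t_n, y_n); k2 = f(t_n + h/2, y_n + (h/2)·k1); k3 = f(t_n + h/2, y_n + (h/2)·k2); k4 = f(t_n + h, y_n + h·k3); y_{n+1} = y_n + (h/6)·(k1 + 2k2 + 2k3 + k4).
t=1.900000, y=-1.060000:
  k1 = f(1.900000, -1.060000) = -4.576000
  k2 = f(1.990000, -1.471840) = -5.440864
  k3 = f(1.990000, -1.549678) = -5.604323
  k4 = f(2.080000, -2.068778) = -6.694434
  y ← -1.060000 + (0.18/6)·(k1 + 2k2 + 2k3 + k4) = -2.060824
t=2.080000, y=-2.060824:
  k1 = f(2.080000, -2.060824) = -6.677731
  k2 = f(2.170000, -2.661820) = -7.939822
  k3 = f(2.170000, -2.775408) = -8.178357
  k4 = f(2.260000, -3.532929) = -9.769150
  y ← -2.060824 + (0.18/6)·(k1 + 2k2 + 2k3 + k4) = -3.521321
y(2.26) ≈ -3.5213

-3.5213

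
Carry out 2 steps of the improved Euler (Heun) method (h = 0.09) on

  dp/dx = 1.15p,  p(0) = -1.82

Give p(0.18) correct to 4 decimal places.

-2.2378

Heun: k1 = f(x_n, p_n); k2 = f(x_n + h, p_n + h·k1); p_{n+1} = p_n + (h/2)·(k1 + k2).
x=0.000000, p=-1.820000:
  k1 = f(0.000000, -1.820000) = -2.093000
  k2 = f(0.090000, -2.008370) = -2.309626
  p ← -1.820000 + (0.09/2)·(-2.093000 + (-2.309626)) = -2.018118
x=0.090000, p=-2.018118:
  k1 = f(0.090000, -2.018118) = -2.320836
  k2 = f(0.180000, -2.226993) = -2.561042
  p ← -2.018118 + (0.09/2)·(-2.320836 + (-2.561042)) = -2.237803
p(0.18) ≈ -2.2378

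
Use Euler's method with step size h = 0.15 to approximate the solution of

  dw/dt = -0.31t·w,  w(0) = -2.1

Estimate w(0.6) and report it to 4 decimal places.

-2.0132

Euler: w_{n+1} = w_n + h·f(t_n, w_n).
t=0.000000, w=-2.100000: f=0.000000 → w ← -2.100000 + 0.15·0.000000 = -2.100000
t=0.150000, w=-2.100000: f=0.097650 → w ← -2.100000 + 0.15·0.097650 = -2.085352
t=0.300000, w=-2.085352: f=0.193938 → w ← -2.085352 + 0.15·0.193938 = -2.056262
t=0.450000, w=-2.056262: f=0.286849 → w ← -2.056262 + 0.15·0.286849 = -2.013235
w(0.6) ≈ -2.0132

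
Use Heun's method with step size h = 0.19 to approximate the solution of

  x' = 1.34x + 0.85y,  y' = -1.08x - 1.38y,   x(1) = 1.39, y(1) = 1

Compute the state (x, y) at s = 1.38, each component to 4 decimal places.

Heun on (x,y): k1 = f(s_n, state_n); k2 = f(s_n + h, state_n + h·k1); state_{n+1} = state_n + (h/2)·(k1 + k2).
1.000000: (1.390000, 1.000000)
  k1 = (2.712600, -2.881200)
  predictor → (1.905394, 0.452572)
  k2 = (2.937914, -2.682375)
  → (1.926799, 0.471460)
1.190000: (1.926799, 0.471460)
  k1 = (2.982652, -2.731558)
  predictor → (2.493503, -0.047536)
  k2 = (3.300888, -2.627384)
  → (2.523735, -0.037639)
(x(1.38), y(1.38)) ≈ (2.5237, -0.0376)

2.5237, -0.0376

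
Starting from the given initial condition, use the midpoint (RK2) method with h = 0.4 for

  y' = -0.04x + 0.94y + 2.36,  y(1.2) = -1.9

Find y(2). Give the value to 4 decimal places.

Midpoint: k1 = f(x_n, y_n); k2 = f(x_n + h/2, y_n + (h/2)·k1); y_{n+1} = y_n + h·k2.
x=1.200000, y=-1.900000:
  k1 = f(1.200000, -1.900000) = 0.526000
  k2 = f(1.400000, -1.794800) = 0.616888
  y ← -1.900000 + 0.4·0.616888 = -1.653245
x=1.600000, y=-1.653245:
  k1 = f(1.600000, -1.653245) = 0.741950
  k2 = f(1.800000, -1.504855) = 0.873436
  y ← -1.653245 + 0.4·0.873436 = -1.303870
y(2) ≈ -1.3039

-1.3039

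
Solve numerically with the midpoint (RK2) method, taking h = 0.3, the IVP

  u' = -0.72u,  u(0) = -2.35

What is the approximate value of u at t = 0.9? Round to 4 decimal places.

Midpoint: k1 = f(t_n, u_n); k2 = f(t_n + h/2, u_n + (h/2)·k1); u_{n+1} = u_n + h·k2.
t=0.000000, u=-2.350000:
  k1 = f(0.000000, -2.350000) = 1.692000
  k2 = f(0.150000, -2.096200) = 1.509264
  u ← -2.350000 + 0.3·1.509264 = -1.897221
t=0.300000, u=-1.897221:
  k1 = f(0.300000, -1.897221) = 1.365999
  k2 = f(0.450000, -1.692321) = 1.218471
  u ← -1.897221 + 0.3·1.218471 = -1.531679
t=0.600000, u=-1.531679:
  k1 = f(0.600000, -1.531679) = 1.102809
  k2 = f(0.750000, -1.366258) = 0.983706
  u ← -1.531679 + 0.3·0.983706 = -1.236568
u(0.9) ≈ -1.2366

-1.2366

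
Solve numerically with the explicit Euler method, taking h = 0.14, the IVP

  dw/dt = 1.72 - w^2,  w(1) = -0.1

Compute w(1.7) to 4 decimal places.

Euler: w_{n+1} = w_n + h·f(t_n, w_n).
t=1.000000, w=-0.100000: f=1.710000 → w ← -0.100000 + 0.14·1.710000 = 0.139400
t=1.140000, w=0.139400: f=1.700568 → w ← 0.139400 + 0.14·1.700568 = 0.377479
t=1.280000, w=0.377479: f=1.577509 → w ← 0.377479 + 0.14·1.577509 = 0.598331
t=1.420000, w=0.598331: f=1.362000 → w ← 0.598331 + 0.14·1.362000 = 0.789011
t=1.560000, w=0.789011: f=1.097462 → w ← 0.789011 + 0.14·1.097462 = 0.942655
w(1.7) ≈ 0.9427

0.9427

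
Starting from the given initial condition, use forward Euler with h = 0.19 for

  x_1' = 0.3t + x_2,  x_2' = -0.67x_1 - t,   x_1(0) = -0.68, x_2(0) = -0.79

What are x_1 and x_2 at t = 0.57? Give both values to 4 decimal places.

Euler on (x_1,x_2): x_1_{n+1} = x_1_n + h·x_1', x_2_{n+1} = x_2_n + h·x_2'.
0.000000: (-0.680000, -0.790000); f=(-0.790000, 0.455600) → (-0.830100, -0.703436)
0.190000: (-0.830100, -0.703436); f=(-0.646436, 0.366167) → (-0.952923, -0.633864)
0.380000: (-0.952923, -0.633864); f=(-0.519864, 0.258458) → (-1.051697, -0.584757)
(x_1(0.57), x_2(0.57)) ≈ (-1.0517, -0.5848)

-1.0517, -0.5848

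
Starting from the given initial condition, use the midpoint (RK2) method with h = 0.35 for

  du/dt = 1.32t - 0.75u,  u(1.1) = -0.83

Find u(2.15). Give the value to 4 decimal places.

Midpoint: k1 = f(t_n, u_n); k2 = f(t_n + h/2, u_n + (h/2)·k1); u_{n+1} = u_n + h·k2.
t=1.100000, u=-0.830000:
  k1 = f(1.100000, -0.830000) = 2.074500
  k2 = f(1.275000, -0.466963) = 2.033222
  u ← -0.830000 + 0.35·2.033222 = -0.118372
t=1.450000, u=-0.118372:
  k1 = f(1.450000, -0.118372) = 2.002779
  k2 = f(1.625000, 0.232114) = 1.970914
  u ← -0.118372 + 0.35·1.970914 = 0.571448
t=1.800000, u=0.571448:
  k1 = f(1.800000, 0.571448) = 1.947414
  k2 = f(1.975000, 0.912245) = 1.922816
  u ← 0.571448 + 0.35·1.922816 = 1.244433
u(2.15) ≈ 1.2444

1.2444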